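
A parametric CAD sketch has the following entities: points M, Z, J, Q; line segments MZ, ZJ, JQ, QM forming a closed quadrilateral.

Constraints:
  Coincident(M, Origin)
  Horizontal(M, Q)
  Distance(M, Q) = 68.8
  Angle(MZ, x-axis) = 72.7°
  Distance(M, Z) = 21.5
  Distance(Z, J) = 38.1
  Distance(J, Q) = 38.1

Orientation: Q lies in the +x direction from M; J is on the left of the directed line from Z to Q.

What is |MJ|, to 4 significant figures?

52.17

M is at the origin; M and Q share the same y with |MQ| = 68.8 and Q in +x, so Q = (68.8, 0). MZ runs at 72.7° with |MZ| = 21.5, so Z = (6.394, 20.53). J is determined by |ZJ| = 38.1 and |JQ| = 38.1 together: it lies at the intersection of circle(Z, 38.1) and circle(Q, 38.1). With |ZQ| = 65.70, the foot of the radical line on ZQ is 32.85 from Z and the perpendicular offset is √(38.1² − 32.85²) = 19.30. Taking the left-of-ZQ solution: J = (43.63, 28.60).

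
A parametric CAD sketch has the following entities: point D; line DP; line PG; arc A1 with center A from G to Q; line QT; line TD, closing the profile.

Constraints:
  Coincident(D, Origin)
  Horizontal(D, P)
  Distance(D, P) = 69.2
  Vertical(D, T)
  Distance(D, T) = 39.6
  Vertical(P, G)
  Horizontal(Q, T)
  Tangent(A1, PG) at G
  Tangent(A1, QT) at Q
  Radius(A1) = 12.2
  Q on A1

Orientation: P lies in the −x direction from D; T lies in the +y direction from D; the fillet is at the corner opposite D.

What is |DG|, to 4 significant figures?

74.43

D is at the origin; D and P share the same y with |DP| = 69.2 and P on the −x side, so P = (-69.20, 0.000). DT is vertical with |DT| = 39.6 and T on the +y side, so T = (0.000, 39.60). The virtual corner opposite D is at (-69.20, 39.60). Tangency of A1 to PG means the radius AG is perpendicular to PG and tangency of A1 to QT means the radius AQ is perpendicular to QT, with radius 12.2, so the center A sits 12.2 in from both sides at A = (-57.00, 27.40). That places the tangent points at G = (-69.20, 27.40) on PG and Q = (-57.00, 39.60) on QT. Then |DG| = |G − D| = 74.43.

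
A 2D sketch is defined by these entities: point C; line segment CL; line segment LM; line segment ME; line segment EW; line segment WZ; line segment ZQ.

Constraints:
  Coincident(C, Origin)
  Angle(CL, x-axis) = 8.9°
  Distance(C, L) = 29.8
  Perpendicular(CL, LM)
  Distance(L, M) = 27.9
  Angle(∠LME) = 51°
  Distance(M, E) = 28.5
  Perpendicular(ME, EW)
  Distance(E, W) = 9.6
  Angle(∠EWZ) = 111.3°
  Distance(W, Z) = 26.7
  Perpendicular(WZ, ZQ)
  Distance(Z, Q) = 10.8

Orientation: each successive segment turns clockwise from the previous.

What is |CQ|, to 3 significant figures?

41.5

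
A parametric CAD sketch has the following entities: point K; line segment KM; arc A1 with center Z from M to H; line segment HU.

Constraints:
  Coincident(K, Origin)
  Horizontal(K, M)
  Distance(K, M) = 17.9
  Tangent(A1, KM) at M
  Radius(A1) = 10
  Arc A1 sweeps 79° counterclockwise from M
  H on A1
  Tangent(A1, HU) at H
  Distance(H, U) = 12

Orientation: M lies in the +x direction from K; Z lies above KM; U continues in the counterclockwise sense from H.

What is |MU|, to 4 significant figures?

23.27

K is at the origin; K and M share the same y with |KM| = 17.9 and M on the +x side, so M = (17.90, 0.000). Since A1 is tangent to KM there, ZM ⟂ KM, so Z = M + (0, 10) = (17.90, 10.00). On A1, M sits at bearing -90° from Z; a 79° counterclockwise sweep puts H at bearing -11°, so H = Z + 10.0·(cos -11°, sin -11°) = (27.72, 8.092). A1 meets HU tangentially, so ZH is at right angles to HU, so HU runs along (−sin -11°, cos -11°); with |HU| = 12.0, U = (30.01, 19.87). Then |MU| = |U − M| = 23.27.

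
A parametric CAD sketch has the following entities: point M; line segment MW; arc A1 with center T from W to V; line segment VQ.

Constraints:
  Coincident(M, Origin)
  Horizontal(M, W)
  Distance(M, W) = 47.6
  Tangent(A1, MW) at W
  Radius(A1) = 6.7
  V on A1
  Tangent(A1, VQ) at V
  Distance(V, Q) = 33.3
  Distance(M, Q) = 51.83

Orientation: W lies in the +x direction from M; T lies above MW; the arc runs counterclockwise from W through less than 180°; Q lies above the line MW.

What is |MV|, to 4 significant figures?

54.21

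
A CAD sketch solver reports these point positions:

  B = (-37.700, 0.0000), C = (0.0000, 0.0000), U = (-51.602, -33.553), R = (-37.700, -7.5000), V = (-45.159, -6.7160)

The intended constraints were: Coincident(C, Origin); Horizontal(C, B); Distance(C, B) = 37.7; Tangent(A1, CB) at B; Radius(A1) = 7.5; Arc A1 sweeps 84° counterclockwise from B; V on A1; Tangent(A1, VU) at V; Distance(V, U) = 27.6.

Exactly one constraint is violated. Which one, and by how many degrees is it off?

Tangent(A1, VU) at V — off by 7.50°.

C = (0.00, 0.00) ✓; C.y = 0.00, B.y = 0.00 ✓; |CB| = 37.70 ✓; ∠(RB, BC) = 90.00° ✓; |RB| = 7.500 ✓; bearing(R→V) − bearing(R→B) = 84.00° ✓; |RV| = 7.500 ✓; ∠(RV, VU) = 97.50° ✗; |VU| = 27.60 ✓.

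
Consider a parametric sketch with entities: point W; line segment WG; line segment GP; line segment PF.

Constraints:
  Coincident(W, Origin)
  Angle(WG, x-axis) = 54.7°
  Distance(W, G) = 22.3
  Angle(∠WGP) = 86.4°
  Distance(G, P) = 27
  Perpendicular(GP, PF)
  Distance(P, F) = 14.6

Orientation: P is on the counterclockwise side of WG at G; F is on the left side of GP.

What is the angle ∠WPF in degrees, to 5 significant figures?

48.997°

W is at the origin; WG runs at 54.7° with length 22.3, so G = 22.3·(cos 54.7°, sin 54.7°) = (12.886, 18.200). ∠WGP = 86.4°, so GP runs at 54.7° + (180° − 86.4°) = 148.30° from the x-axis; with |GP| = 27.0, P = G + 27.0·(cos 148.30°, sin 148.30°) = (-10.086, 32.388). GP ⟂ PF; with |PF| = 14.6 on the left of GP, F = P + 14.6·(-0.52547, -0.85081) = (-17.758, 19.966). Then cos ∠WPF = PW·PF / (|PW||PF|), giving 48.997°.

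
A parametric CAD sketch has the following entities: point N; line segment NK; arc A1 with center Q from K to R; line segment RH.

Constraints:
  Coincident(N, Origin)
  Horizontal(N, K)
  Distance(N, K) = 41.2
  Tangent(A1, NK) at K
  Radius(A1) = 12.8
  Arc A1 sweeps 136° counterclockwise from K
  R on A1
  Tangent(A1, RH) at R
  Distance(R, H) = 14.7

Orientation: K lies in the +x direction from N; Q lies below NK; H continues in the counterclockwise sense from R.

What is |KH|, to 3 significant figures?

32.3

On A1, K sits at bearing 90° from Q; a 136° counterclockwise sweep puts R at bearing 226°, so R = Q + 12.8·(cos 226°, sin 226°) = (32.3, -22.0). A1 meets RH tangentially, so QR is at right angles to RH, so RH runs along (−sin 226°, cos 226°); with |RH| = 14.7, H = (42.9, -32.2). Then |KH| = |H − K| = 32.3.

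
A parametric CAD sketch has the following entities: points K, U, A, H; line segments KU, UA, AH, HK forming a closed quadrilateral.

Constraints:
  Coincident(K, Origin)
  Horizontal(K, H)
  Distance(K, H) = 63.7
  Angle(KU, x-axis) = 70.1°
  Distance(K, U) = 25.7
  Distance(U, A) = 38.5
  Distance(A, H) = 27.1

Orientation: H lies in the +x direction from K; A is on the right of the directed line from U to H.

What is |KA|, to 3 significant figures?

36.8

K is at the origin; KH is horizontal with |KH| = 63.7 and H in +x, so H = (63.7, 0). KU runs at 70.1° with |KU| = 25.7, so U = (8.75, 24.2). A is determined by |UA| = 38.5 and |AH| = 27.1 together: it lies at the intersection of circle(U, 38.5) and circle(H, 27.1). With |UH| = 60.0, the foot of the radical line on UH is 36.2 from U and the perpendicular offset is √(38.5² − 36.2²) = 13.0. Taking the right-of-UH solution: A = (36.7, -2.31).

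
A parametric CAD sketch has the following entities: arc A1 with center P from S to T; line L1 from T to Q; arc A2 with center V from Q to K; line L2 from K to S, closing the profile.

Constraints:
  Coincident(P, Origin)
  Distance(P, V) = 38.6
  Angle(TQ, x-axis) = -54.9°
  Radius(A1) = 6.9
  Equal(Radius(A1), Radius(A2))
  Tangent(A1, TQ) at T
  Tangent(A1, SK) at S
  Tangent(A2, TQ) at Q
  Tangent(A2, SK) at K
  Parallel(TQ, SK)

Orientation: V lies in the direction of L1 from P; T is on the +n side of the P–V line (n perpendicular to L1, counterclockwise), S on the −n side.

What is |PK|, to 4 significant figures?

39.21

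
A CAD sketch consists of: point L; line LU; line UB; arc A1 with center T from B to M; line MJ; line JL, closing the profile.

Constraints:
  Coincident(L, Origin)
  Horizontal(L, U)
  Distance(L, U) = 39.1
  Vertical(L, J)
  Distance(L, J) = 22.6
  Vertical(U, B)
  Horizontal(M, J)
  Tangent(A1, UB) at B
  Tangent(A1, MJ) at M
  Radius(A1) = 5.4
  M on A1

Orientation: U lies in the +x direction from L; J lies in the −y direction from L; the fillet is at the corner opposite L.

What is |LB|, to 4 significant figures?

42.72

L is at the origin; L and U share the same y with |LU| = 39.1 and U on the +x side, so U = (39.10, 0.000). LJ is vertical with |LJ| = 22.6 and J on the −y side, so J = (0.000, -22.60). The virtual corner opposite L is at (39.10, -22.60). Since A1 is tangent to UB there, TB ⟂ UB and A1 meets MJ tangentially, so TM is at right angles to MJ, with radius 5.4, so the center T sits 5.4 in from both sides at T = (33.70, -17.20). That places the tangent points at B = (39.10, -17.20) on UB and M = (33.70, -22.60) on MJ. Then |LB| = |B − L| = 42.72.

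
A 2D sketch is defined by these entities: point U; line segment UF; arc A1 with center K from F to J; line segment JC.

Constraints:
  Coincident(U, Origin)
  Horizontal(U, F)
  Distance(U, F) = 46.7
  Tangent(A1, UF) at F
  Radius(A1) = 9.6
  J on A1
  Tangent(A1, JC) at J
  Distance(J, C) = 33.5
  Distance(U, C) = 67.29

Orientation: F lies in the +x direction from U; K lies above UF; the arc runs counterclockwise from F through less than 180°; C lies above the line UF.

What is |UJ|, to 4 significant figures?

57.27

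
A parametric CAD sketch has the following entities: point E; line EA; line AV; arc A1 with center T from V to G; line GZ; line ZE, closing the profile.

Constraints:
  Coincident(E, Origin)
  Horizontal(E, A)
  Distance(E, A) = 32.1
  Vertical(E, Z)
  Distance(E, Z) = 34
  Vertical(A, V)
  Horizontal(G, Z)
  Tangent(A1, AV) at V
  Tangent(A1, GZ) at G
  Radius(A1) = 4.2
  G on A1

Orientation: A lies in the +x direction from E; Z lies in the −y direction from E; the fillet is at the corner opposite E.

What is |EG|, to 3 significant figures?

44.0

The virtual corner opposite E is at (32.1, -34.0). Tangency of A1 to AV means the radius TV is perpendicular to AV and tangency of A1 to GZ means the radius TG is perpendicular to GZ, with radius 4.2, so the center T sits 4.2 in from both sides at T = (27.9, -29.8). That places the tangent points at V = (32.1, -29.8) on AV and G = (27.9, -34.0) on GZ. Then |EG| = |G − E| = 44.0.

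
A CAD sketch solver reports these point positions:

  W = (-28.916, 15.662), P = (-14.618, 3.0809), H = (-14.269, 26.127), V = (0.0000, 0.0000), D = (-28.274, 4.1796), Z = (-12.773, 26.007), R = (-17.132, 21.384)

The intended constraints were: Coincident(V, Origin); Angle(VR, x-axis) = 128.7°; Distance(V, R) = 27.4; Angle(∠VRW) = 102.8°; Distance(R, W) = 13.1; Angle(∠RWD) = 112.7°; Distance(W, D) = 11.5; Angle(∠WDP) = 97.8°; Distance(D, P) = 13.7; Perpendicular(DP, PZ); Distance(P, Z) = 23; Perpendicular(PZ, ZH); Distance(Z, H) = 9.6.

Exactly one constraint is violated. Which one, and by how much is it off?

Distance(Z, H) = 9.6 — off by 8.10.

V = (0.00, 0.00) ✓; VR at 128.7° ✓; |VR| = 27.40 ✓; ∠VRW = 102.8° ✓; |RW| = 13.10 ✓; ∠RWD = 112.7° ✓; |WD| = 11.50 ✓; ∠WDP = 97.80° ✓; |DP| = 13.70 ✓; ∠(DP, PZ) = 90.00° ✓; |PZ| = 23.00 ✓; ∠(PZ, ZH) = 90.01° ✓; |ZH| = 1.501 ✗.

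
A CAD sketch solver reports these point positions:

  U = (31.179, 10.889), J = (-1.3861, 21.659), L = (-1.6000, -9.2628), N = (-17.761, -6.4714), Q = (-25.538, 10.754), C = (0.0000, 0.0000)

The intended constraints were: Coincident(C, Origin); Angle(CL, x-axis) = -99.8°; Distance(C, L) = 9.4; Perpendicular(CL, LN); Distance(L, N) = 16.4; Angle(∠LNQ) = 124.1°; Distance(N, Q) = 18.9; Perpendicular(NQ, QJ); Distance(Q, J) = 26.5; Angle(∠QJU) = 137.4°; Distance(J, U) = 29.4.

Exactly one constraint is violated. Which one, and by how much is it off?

Distance(J, U) = 29.4 — off by 4.90.

C = (0.00, 0.00) ✓; CL at -99.80° ✓; |CL| = 9.400 ✓; ∠(CL, LN) = 90.00° ✓; |LN| = 16.40 ✓; ∠LNQ = 124.1° ✓; |NQ| = 18.90 ✓; ∠(NQ, QJ) = 90.00° ✓; |QJ| = 26.50 ✓; ∠QJU = 137.4° ✓; |JU| = 34.30 ✗.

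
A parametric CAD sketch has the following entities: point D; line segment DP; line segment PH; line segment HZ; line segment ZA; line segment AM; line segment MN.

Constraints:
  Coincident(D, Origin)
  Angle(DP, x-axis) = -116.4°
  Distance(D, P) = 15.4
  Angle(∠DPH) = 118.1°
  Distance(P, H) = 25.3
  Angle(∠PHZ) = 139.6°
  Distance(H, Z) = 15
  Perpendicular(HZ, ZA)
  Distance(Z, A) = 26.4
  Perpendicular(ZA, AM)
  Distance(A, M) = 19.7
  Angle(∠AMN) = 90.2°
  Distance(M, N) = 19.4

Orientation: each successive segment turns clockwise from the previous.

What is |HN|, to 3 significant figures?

8.47

ZA is perpendicular to AM, so AM runs at -38.7°; with |AM| = 19.7, M = (-12.0, 3.12). ∠AMN = 90.2° gives MN at -129° from the x-axis; with |MN| = 19.4, N = (-24.0, -12.1). Then |HN| = |N − H| = 8.47.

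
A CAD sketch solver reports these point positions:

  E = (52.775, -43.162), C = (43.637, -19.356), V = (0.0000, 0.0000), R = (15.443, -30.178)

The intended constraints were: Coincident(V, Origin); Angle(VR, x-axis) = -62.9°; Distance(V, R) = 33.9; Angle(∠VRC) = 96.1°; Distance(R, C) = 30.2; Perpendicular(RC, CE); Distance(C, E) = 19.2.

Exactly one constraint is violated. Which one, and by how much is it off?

Distance(C, E) = 19.2 — off by 6.30.

V = (0.00, 0.00) ✓; VR at -62.90° ✓; |VR| = 33.90 ✓; ∠VRC = 96.10° ✓; |RC| = 30.20 ✓; ∠(RC, CE) = 90.00° ✓; |CE| = 25.50 ✗.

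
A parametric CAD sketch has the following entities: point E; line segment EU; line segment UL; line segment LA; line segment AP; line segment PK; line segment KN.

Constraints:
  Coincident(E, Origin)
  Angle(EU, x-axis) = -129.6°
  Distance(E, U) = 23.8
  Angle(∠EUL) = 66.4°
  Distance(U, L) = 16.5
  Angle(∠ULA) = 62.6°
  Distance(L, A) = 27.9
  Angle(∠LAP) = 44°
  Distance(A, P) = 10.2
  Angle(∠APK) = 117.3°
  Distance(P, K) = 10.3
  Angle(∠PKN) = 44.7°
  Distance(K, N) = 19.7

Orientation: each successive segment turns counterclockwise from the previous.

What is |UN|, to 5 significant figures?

28.600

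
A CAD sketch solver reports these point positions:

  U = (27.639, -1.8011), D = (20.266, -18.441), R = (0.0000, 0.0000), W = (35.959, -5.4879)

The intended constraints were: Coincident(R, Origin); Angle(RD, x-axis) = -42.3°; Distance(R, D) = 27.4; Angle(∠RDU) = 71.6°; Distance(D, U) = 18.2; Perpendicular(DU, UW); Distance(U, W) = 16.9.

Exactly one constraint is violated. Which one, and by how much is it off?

Distance(U, W) = 16.9 — off by 7.80.

R = (0.00, 0.00) ✓; RD at -42.30° ✓; |RD| = 27.40 ✓; ∠RDU = 71.60° ✓; |DU| = 18.20 ✓; ∠(DU, UW) = 90.00° ✓; |UW| = 9.100 ✗.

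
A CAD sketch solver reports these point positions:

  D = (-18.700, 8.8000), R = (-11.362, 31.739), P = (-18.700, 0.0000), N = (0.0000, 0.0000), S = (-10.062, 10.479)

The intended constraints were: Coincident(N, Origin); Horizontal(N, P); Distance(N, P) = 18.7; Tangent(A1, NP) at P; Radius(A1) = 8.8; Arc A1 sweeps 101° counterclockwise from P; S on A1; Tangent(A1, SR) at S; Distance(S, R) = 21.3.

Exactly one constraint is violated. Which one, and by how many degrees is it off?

Tangent(A1, SR) at S — off by 7.50°.

N = (0.00, 0.00) ✓; N.y = 0.00, P.y = 0.00 ✓; |NP| = 18.70 ✓; ∠(DP, PN) = 90.00° ✓; |DP| = 8.800 ✓; bearing(D→S) − bearing(D→P) = 101.0° ✓; |DS| = 8.800 ✓; ∠(DS, SR) = 97.50° ✗; |SR| = 21.30 ✓.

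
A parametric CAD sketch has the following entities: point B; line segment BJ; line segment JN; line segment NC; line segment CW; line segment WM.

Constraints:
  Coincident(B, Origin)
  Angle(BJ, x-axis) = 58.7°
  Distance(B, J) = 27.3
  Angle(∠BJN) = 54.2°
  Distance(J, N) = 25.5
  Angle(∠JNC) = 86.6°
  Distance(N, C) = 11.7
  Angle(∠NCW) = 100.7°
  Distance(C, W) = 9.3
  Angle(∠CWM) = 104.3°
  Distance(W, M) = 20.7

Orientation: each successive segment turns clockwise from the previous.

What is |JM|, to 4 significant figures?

10.21

B is at the origin; BJ runs at 58.7° with length 27.3, so J = (14.18, 23.33). ∠BJN = 54.2° gives JN at -67.10° from the x-axis; with |JN| = 25.5, N = (24.11, -0.1635). ∠JNC = 86.6° gives NC at -160.5° from the x-axis; with |NC| = 11.7, C = (13.08, -4.069). ∠NCW = 100.7° gives CW at 120.2° from the x-axis; with |CW| = 9.3, W = (8.399, 3.969). ∠CWM = 104.3° gives WM at 44.50° from the x-axis; with |WM| = 20.7, M = (23.16, 18.48). Then |JM| = |M − J| = 10.21.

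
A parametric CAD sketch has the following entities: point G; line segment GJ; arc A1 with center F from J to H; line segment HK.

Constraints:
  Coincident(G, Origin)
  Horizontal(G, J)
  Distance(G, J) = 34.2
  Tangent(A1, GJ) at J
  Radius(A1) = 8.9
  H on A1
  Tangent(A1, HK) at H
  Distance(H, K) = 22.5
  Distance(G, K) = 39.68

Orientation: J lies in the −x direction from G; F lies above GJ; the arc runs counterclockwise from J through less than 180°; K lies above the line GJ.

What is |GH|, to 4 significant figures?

26.74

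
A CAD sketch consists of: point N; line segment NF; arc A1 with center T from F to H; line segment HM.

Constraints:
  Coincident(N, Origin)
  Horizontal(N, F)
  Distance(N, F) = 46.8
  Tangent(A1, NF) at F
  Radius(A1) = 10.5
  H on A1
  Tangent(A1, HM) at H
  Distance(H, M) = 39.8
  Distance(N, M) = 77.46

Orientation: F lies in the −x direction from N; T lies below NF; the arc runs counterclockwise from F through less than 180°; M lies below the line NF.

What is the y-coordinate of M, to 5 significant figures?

-49.675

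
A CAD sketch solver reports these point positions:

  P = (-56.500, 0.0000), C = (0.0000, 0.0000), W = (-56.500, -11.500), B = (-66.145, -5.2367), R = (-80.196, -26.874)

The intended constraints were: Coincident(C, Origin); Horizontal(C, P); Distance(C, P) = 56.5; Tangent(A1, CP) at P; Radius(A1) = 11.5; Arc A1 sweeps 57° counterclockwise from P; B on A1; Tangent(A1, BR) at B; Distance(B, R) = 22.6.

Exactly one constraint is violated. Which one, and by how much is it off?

Distance(B, R) = 22.6 — off by 3.20.

C = (0.00, 0.00) ✓; C.y = 0.00, P.y = 0.00 ✓; |CP| = 56.50 ✓; ∠(WP, PC) = 90.00° ✓; |WP| = 11.50 ✓; bearing(W→B) − bearing(W→P) = 57.00° ✓; |WB| = 11.50 ✓; ∠(WB, BR) = 90.00° ✓; |BR| = 25.80 ✗.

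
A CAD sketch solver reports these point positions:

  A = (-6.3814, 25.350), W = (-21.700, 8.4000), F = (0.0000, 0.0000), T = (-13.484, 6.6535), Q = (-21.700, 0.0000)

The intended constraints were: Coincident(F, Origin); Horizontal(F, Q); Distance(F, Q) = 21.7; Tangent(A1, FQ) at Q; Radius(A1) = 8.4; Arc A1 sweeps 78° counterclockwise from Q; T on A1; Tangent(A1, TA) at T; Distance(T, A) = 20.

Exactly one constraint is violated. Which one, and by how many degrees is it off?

Tangent(A1, TA) at T — off by 8.80°.

F = (0.00, 0.00) ✓; F.y = 0.00, Q.y = 0.00 ✓; |FQ| = 21.70 ✓; ∠(WQ, QF) = 90.00° ✓; |WQ| = 8.400 ✓; bearing(W→T) − bearing(W→Q) = 78.00° ✓; |WT| = 8.400 ✓; ∠(WT, TA) = 98.80° ✗; |TA| = 20.00 ✓.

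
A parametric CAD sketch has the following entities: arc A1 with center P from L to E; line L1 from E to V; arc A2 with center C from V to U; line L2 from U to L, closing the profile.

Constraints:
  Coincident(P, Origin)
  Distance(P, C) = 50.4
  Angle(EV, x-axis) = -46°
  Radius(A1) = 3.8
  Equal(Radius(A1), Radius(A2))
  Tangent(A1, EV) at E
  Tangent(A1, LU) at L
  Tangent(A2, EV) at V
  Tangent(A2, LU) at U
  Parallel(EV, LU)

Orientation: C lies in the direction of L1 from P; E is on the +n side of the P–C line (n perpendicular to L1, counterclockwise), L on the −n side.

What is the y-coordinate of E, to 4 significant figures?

2.640

The slot axis is L1's direction at -46.0°, so u = (cos -46.0°, sin -46.0°) = (0.6947, -0.7193) and n = (−sin -46.0°, cos -46.0°) = (0.7193, 0.6947). P is at the origin and C lies 50.4 along u from P, so C = 50.4·u = (35.01, -36.25). Tangency of A1 to both parallel lines with radius 3.8 puts E and L at P ± 3.8·n: E = (2.733, 2.640), L = (-2.733, -2.640). So E.y = 2.640.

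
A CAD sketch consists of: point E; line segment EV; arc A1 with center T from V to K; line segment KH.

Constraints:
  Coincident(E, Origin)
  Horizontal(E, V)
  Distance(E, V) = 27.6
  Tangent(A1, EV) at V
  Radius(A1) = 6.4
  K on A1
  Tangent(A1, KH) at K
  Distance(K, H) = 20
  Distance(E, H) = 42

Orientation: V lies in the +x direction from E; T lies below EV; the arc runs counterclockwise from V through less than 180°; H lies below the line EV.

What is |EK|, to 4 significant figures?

24.11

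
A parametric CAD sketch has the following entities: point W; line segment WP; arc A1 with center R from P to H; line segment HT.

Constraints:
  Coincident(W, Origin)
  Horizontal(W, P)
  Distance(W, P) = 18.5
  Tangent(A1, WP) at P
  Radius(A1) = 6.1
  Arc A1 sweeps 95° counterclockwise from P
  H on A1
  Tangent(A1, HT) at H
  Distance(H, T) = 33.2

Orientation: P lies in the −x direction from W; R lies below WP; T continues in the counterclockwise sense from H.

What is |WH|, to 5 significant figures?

25.456

Tangency of A1 to WP means the radius RP is perpendicular to WP, so R = P + (0, -6.1) = (-18.500, -6.1000). On A1, P sits at bearing 90° from R; a 95° counterclockwise sweep puts H at bearing 185°, so H = R + 6.1·(cos 185°, sin 185°) = (-24.577, -6.6317). Then |WH| = |H − W| = 25.456.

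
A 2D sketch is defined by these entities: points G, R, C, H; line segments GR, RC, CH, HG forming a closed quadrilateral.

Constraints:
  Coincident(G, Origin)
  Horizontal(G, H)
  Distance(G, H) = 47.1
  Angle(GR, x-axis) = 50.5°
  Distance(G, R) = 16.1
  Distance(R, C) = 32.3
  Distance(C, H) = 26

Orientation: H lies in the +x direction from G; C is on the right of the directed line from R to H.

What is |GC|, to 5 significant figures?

30.580

Checks: G = (0.00, 0.00) ✓; |RC| = 32.30 ✓; |CH| = 26.00 ✓.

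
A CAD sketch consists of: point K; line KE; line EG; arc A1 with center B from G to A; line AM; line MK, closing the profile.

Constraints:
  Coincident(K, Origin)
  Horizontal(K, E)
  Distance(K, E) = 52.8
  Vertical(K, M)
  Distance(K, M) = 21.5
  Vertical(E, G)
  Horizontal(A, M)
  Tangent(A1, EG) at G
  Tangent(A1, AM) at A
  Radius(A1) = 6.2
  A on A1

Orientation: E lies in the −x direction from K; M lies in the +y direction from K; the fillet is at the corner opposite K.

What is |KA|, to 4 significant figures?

51.32

K is at the origin; KE is horizontal with |KE| = 52.8 and E on the −x side, so E = (-52.80, 0.000). KM is vertical with |KM| = 21.5 and M on the +y side, so M = (0.000, 21.50). The virtual corner opposite K is at (-52.80, 21.50). Since A1 is tangent to EG there, BG ⟂ EG and the tangent condition forces BA to be normal to AM, with radius 6.2, so the center B sits 6.2 in from both sides at B = (-46.60, 15.30). That places the tangent points at G = (-52.80, 15.30) on EG and A = (-46.60, 21.50) on AM. Then |KA| = |A − K| = 51.32.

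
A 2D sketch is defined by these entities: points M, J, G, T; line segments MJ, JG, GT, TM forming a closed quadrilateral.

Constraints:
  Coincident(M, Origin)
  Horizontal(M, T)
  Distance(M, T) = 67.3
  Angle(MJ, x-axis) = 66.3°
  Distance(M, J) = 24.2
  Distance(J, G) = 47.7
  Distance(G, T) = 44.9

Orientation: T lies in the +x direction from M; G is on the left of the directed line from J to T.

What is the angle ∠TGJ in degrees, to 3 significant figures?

83.5°

Checks: |JG| = 47.70 ✓; |GT| = 44.90 ✓.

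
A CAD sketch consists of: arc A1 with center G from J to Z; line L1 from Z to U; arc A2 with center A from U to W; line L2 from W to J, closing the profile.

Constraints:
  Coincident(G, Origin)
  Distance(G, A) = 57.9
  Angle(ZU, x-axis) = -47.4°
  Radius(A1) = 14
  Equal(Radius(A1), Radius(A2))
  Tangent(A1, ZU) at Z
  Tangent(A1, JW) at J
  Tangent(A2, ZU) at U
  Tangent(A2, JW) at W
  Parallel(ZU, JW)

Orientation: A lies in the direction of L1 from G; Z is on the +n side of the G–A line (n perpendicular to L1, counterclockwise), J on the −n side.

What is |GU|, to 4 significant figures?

59.57

Tangency of A1 to both parallel lines with radius 14.0 puts Z and J at G ± 14.0·n: Z = (10.31, 9.476), J = (-10.31, -9.476). Equal radii place U and W the same way about A: U = A + 14.0·n = (49.50, -33.14), W = A − 14.0·n = (28.89, -52.10). Then |GU| = |U − G| = 59.57.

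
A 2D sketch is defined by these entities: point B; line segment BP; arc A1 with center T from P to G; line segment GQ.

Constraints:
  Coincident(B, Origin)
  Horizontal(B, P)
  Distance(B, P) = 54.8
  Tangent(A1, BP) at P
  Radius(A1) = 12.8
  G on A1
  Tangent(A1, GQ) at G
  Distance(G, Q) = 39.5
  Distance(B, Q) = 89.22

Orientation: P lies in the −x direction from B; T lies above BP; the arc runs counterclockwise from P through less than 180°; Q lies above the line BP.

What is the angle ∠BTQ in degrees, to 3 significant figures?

131°

B is at the origin; BP is horizontal with |BP| = 54.8 and P on the −x side, so P = (-54.8, 0.00). The tangent condition forces TP to be normal to BP, so T = P + (0, 12.8) = (-54.8, 12.8). Since TG ⟂ GQ (tangency), |TQ| = √(12.8² + 39.5²) = 41.5 regardless of where G sits on A1. So Q lies on both circle(B, 89.22) and circle(T, 41.5); the above-BP intersection is Q = (-74.2, 49.5). G is the foot of the tangent from Q: G = (-45.9, 22.0).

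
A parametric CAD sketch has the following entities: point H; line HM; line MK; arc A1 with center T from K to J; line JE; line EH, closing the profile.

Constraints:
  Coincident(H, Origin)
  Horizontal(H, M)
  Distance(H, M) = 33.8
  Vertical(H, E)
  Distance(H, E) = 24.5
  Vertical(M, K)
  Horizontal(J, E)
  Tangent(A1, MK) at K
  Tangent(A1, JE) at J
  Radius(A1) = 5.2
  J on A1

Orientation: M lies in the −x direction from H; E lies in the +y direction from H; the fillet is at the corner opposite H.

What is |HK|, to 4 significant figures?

38.92

H is at the origin; HM is horizontal with |HM| = 33.8 and M on the −x side, so M = (-33.80, 0.000). HE is vertical with |HE| = 24.5 and E on the +y side, so E = (0.000, 24.50). The virtual corner opposite H is at (-33.80, 24.50). Since A1 is tangent to MK there, TK ⟂ MK and the tangent condition forces TJ to be normal to JE, with radius 5.2, so the center T sits 5.2 in from both sides at T = (-28.60, 19.30). That places the tangent points at K = (-33.80, 19.30) on MK and J = (-28.60, 24.50) on JE. Then |HK| = |K − H| = 38.92.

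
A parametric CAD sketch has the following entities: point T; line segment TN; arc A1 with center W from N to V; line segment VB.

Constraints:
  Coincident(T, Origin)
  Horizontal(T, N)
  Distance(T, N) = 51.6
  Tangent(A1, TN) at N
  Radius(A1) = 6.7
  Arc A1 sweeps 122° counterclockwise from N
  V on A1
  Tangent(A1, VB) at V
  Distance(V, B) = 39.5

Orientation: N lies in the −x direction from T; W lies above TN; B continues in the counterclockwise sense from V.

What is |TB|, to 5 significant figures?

79.893

T is at the origin; TN is horizontal with |TN| = 51.6 and N on the −x side, so N = (-51.600, 0.0000). Since A1 is tangent to TN there, WN ⟂ TN, so W = N + (0, 6.7) = (-51.600, 6.7000). On A1, N sits at bearing -90° from W; a 122° counterclockwise sweep puts V at bearing 32°, so V = W + 6.7·(cos 32°, sin 32°) = (-45.918, 10.250). Since A1 is tangent to VB there, WV ⟂ VB, so VB runs along (−sin 32°, cos 32°); with |VB| = 39.5, B = (-66.850, 43.748). Then |TB| = |B − T| = 79.893.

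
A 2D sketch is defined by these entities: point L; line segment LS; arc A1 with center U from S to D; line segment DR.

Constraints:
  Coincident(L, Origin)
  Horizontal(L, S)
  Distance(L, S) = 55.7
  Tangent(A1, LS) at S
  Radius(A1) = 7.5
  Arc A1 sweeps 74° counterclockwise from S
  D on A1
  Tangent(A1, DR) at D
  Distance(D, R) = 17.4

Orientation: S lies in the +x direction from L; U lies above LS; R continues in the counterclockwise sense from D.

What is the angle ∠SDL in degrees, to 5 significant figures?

32.064°

The tangent condition forces US to be normal to LS, so U = S + (0, 7.5) = (55.700, 7.5000). On A1, S sits at bearing -90° from U; a 74° counterclockwise sweep puts D at bearing -16°, so D = U + 7.5·(cos -16°, sin -16°) = (62.909, 5.4327). Then cos ∠SDL = DS·DL / (|DS||DL|), giving 32.064°.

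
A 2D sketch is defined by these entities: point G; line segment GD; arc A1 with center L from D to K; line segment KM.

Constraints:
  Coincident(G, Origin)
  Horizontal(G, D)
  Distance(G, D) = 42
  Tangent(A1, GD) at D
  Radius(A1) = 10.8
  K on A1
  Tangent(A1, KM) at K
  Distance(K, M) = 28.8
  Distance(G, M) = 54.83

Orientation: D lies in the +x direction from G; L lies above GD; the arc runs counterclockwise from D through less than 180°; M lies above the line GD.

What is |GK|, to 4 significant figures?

53.80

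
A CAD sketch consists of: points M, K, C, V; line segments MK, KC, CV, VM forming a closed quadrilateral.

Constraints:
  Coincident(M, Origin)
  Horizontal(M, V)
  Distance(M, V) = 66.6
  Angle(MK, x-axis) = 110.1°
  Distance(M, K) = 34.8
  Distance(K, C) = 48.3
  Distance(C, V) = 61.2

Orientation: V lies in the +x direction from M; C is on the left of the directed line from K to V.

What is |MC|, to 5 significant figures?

60.587

M is at the origin; MV is horizontal with |MV| = 66.6 and V in +x, so V = (66.6, 0). MK runs at 110.1° with |MK| = 34.8, so K = (-11.959, 32.680). C is determined by |KC| = 48.3 and |CV| = 61.2 together: it lies at the intersection of circle(K, 48.3) and circle(V, 61.2). With |KV| = 85.086, the foot of the radical line on KV is 34.242 from K and the perpendicular offset is √(48.3² − 34.242²) = 34.064. Taking the left-of-KV solution: C = (32.740, 50.980).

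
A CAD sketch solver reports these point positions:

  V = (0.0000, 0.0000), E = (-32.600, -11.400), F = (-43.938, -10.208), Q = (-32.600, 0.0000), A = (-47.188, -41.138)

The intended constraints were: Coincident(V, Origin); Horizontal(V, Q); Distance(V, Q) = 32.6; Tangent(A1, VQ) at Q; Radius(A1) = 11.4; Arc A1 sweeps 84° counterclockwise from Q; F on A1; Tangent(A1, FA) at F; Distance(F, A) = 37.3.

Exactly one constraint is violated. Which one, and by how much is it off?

Distance(F, A) = 37.3 — off by 6.20.

V = (0.00, 0.00) ✓; V.y = 0.00, Q.y = 0.00 ✓; |VQ| = 32.60 ✓; ∠(EQ, QV) = 90.00° ✓; |EQ| = 11.40 ✓; bearing(E→F) − bearing(E→Q) = 84.00° ✓; |EF| = 11.40 ✓; ∠(EF, FA) = 90.00° ✓; |FA| = 31.10 ✗.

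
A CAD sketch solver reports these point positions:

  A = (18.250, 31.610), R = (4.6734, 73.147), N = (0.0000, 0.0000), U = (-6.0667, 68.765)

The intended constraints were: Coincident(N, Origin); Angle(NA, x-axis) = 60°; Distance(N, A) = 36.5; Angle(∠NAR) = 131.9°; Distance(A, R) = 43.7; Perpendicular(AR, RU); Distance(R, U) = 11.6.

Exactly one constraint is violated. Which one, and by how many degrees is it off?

Perpendicular(AR, RU) — off by 4.10°.

N = (0.00, 0.00) ✓; NA at 60.00° ✓; |NA| = 36.50 ✓; ∠NAR = 131.9° ✓; |AR| = 43.70 ✓; ∠(AR, RU) = 94.10° ✗; |RU| = 11.60 ✓.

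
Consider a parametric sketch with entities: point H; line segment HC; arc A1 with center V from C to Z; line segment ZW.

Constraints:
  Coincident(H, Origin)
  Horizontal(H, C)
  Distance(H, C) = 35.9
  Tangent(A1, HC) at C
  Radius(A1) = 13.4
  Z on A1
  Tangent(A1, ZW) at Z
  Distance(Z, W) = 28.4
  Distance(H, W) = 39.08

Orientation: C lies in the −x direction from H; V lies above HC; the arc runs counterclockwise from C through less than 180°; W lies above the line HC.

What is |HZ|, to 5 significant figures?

24.940

H is at the origin; H and C share the same y with |HC| = 35.9 and C on the −x side, so C = (-35.900, 0.0000). A1 meets HC tangentially, so VC is at right angles to HC, so V = C + (0, 13.4) = (-35.900, 13.400). Since VZ ⟂ ZW (tangency), |VW| = √(13.4² + 28.4²) = 31.403 regardless of where Z sits on A1. So W lies on both circle(H, 39.08) and circle(V, 31.403); the above-HC intersection is W = (-14.431, 36.318). Z is the foot of the tangent from W: Z = (-23.147, 9.2880).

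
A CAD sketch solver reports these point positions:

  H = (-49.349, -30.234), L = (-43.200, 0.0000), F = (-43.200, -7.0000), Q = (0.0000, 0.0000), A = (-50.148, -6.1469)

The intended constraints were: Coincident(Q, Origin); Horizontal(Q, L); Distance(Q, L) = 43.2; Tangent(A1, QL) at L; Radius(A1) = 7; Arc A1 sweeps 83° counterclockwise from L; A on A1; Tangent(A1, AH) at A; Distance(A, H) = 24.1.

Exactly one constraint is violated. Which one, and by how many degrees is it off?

Tangent(A1, AH) at A — off by 8.90°.

Q = (0.00, 0.00) ✓; Q.y = 0.00, L.y = 0.00 ✓; |QL| = 43.20 ✓; ∠(FL, LQ) = 90.00° ✓; |FL| = 7.000 ✓; bearing(F→A) − bearing(F→L) = 83.00° ✓; |FA| = 7.000 ✓; ∠(FA, AH) = 81.10° ✗; |AH| = 24.10 ✓.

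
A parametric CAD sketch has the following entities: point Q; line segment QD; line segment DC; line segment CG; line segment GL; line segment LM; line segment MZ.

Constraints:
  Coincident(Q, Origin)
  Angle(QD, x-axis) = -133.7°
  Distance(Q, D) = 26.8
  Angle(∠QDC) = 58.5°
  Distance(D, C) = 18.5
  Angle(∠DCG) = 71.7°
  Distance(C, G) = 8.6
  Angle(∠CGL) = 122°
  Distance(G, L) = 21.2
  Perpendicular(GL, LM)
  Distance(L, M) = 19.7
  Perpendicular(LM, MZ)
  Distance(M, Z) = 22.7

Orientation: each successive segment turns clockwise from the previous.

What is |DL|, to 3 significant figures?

14.0

Q is at the origin; QD runs at -133.7° with length 26.8, so D = (-18.5, -19.4). ∠QDC = 58.5° gives DC at 105° from the x-axis; with |DC| = 18.5, C = (-23.2, -1.49). ∠DCG = 71.7° gives CG at -3.50° from the x-axis; with |CG| = 8.6, G = (-14.7, -2.01). ∠CGL = 122.0° gives GL at -61.5° from the x-axis; with |GL| = 21.2, L = (-4.54, -20.6). Then |DL| = |L − D| = 14.0.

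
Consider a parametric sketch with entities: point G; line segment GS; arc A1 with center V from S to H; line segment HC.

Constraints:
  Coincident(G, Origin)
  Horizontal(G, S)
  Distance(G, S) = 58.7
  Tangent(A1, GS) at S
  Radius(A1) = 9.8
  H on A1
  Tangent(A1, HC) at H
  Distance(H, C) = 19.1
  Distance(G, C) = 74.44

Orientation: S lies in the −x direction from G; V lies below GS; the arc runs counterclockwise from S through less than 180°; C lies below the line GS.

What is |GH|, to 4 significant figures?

69.19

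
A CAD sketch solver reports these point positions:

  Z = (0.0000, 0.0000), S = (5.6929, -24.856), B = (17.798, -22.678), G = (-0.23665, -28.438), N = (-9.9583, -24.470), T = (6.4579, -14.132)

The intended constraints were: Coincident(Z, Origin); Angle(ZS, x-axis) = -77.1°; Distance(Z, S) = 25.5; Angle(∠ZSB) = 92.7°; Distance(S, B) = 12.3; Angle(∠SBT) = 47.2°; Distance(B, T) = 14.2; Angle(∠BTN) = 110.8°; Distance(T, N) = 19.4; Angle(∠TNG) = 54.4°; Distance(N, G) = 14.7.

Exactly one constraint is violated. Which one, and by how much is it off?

Distance(N, G) = 14.7 — off by 4.20.

Z = (0.00, 0.00) ✓; ZS at -77.10° ✓; |ZS| = 25.50 ✓; ∠ZSB = 92.70° ✓; |SB| = 12.30 ✓; ∠SBT = 47.20° ✓; |BT| = 14.20 ✓; ∠BTN = 110.8° ✓; |TN| = 19.40 ✓; ∠TNG = 54.40° ✓; |NG| = 10.50 ✗.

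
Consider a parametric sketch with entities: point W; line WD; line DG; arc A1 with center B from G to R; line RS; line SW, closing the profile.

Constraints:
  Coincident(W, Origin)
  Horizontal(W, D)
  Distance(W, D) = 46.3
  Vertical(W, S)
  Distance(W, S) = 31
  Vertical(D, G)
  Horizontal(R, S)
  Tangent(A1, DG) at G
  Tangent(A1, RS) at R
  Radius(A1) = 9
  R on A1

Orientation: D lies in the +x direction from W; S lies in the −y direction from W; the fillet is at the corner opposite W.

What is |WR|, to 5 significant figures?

48.500

The virtual corner opposite W is at (46.300, -31.000). A1 meets DG tangentially, so BG is at right angles to DG and since A1 is tangent to RS there, BR ⟂ RS, with radius 9.0, so the center B sits 9.0 in from both sides at B = (37.300, -22.000). That places the tangent points at G = (46.300, -22.000) on DG and R = (37.300, -31.000) on RS. Then |WR| = |R − W| = 48.500.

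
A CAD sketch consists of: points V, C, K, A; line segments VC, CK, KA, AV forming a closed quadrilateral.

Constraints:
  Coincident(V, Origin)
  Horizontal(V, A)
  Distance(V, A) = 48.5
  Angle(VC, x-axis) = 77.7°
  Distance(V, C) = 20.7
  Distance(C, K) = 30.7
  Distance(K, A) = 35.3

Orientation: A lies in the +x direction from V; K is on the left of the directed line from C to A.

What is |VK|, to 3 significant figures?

45.7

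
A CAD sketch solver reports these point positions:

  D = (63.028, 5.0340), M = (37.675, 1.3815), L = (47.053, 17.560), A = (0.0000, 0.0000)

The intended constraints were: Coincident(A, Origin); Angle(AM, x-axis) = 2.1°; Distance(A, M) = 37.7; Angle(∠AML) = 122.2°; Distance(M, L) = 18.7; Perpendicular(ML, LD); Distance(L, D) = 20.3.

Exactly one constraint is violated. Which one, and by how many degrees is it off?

Perpendicular(ML, LD) — off by 8.00°.

A = (0.00, 0.00) ✓; AM at 2.100° ✓; |AM| = 37.70 ✓; ∠AML = 122.2° ✓; |ML| = 18.70 ✓; ∠(ML, LD) = 98.00° ✗; |LD| = 20.30 ✓.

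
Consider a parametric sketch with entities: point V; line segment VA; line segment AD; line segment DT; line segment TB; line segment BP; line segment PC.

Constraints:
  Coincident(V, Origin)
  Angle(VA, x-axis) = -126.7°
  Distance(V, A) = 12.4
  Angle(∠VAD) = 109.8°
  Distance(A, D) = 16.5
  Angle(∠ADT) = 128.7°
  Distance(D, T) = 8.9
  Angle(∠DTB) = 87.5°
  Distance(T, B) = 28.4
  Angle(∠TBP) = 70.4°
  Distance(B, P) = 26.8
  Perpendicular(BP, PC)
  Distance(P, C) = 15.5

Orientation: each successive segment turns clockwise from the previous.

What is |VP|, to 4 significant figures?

14.30

V is at the origin; VA runs at -126.7° with length 12.4, so A = (-7.411, -9.942). ∠VAD = 109.8° gives AD at 163.1° from the x-axis; with |AD| = 16.5, D = (-23.20, -5.145). ∠ADT = 128.7° gives DT at 111.8° from the x-axis; with |DT| = 8.9, T = (-26.50, 3.118). ∠DTB = 87.5° gives TB at 19.30° from the x-axis; with |TB| = 28.4, B = (0.3008, 12.50). ∠TBP = 70.4° gives BP at -90.30° from the x-axis; with |BP| = 26.8, P = (0.1605, -14.29). Then |VP| = |P − V| = 14.30.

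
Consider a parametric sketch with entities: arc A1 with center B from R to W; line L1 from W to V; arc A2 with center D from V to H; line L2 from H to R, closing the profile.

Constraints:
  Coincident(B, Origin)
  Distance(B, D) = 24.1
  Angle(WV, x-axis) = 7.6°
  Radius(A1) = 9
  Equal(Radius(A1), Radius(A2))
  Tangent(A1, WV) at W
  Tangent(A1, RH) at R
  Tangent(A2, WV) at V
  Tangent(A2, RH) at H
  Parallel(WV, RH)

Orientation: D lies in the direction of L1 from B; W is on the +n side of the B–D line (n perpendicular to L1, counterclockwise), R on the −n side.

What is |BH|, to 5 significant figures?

25.726

Tangency of A1 to both parallel lines with radius 9.0 puts W and R at B ± 9.0·n: W = (-1.1903, 8.9209), R = (1.1903, -8.9209). Equal radii place V and H the same way about D: V = D + 9.0·n = (22.698, 12.108), H = D − 9.0·n = (25.079, -5.7336). Then |BH| = |H − B| = 25.726.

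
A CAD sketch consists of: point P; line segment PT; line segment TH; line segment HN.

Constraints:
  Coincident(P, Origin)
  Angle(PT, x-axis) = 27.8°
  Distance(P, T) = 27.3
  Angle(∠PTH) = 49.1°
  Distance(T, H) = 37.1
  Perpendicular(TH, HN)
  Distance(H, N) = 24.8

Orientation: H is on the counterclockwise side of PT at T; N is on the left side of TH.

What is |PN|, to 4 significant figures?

19.67

P is at the origin; PT runs at 27.8° with length 27.3, so T = 27.3·(cos 27.8°, sin 27.8°) = (24.15, 12.73). ∠PTH = 49.1°, so TH runs at 27.8° + (180° − 49.1°) = 158.7° from the x-axis; with |TH| = 37.1, H = T + 37.1·(cos 158.7°, sin 158.7°) = (-10.42, 26.21). TH is perpendicular to HN; with |HN| = 24.8 on the left of TH, N = H + 24.8·(-0.3633, -0.9317) = (-19.43, 3.103). Then |PN| = |N − P| = 19.67.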